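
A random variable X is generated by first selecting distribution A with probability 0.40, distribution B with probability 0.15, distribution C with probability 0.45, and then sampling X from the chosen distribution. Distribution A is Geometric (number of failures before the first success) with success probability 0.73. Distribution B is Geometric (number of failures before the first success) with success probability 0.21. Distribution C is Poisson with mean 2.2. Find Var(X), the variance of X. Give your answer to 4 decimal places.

Per component, A: μ=0.369863, E[X²]=0.64346; B: μ=3.7619, E[X²]=32.0658; C: μ=2.2, E[X²]=7.04.
E[X] = 0.4·0.369863 + 0.15·3.7619 + 0.45·2.2 = 1.70223.
E[X²] = 0.4·0.64346 + 0.15·32.0658 + 0.45·7.04 = 8.23525.
Var(X) = E[X²] − (E[X])² = 8.23525 − 2.89759 = 5.33766.

5.3377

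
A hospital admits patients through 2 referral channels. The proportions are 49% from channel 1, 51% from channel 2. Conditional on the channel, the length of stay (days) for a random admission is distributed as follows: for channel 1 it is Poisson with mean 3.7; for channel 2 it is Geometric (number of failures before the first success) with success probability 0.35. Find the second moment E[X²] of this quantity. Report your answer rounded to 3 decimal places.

For each component E[X²] = Var + (mean)², giving 1: 17.39; 2: 8.7551.
Overall E[X²] = 0.49·17.39 + 0.51·8.7551 = 12.9862.

12.986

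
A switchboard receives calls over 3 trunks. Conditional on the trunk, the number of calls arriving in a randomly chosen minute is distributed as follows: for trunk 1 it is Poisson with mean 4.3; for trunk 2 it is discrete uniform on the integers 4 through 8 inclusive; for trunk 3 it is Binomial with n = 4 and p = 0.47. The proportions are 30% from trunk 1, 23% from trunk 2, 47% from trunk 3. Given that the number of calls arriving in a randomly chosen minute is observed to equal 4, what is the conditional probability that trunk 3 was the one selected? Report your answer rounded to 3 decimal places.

Likelihoods P(X=4 | ·): 1: 0.193284; 2: 0.2; 3: 0.0487968.
Posterior ∝ prior × likelihood. Numerator for 3: 0.47·0.0487968 = 0.0229345.
Normalizing constant: 0.3·0.193284 + 0.23·0.2 + 0.47·0.0487968 = 0.12692.
P(3 | observation) = 0.0229345 / 0.12692 = 0.180701.

0.181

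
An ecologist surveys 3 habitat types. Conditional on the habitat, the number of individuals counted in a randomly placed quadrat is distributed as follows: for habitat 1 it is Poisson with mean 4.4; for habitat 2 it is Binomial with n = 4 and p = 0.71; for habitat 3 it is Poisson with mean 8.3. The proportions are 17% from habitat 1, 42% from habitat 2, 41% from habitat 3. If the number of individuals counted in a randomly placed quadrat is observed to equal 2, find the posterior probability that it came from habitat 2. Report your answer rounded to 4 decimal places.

0.8184

Likelihoods P(X=2 | ·): 1: 0.118845; 2: 0.254369; 3: 0.00856016.
Posterior ∝ prior × likelihood. Numerator for 2: 0.42·0.254369 = 0.106835.
Normalizing constant: 0.17·0.118845 + 0.42·0.254369 + 0.41·0.00856016 = 0.130548.
P(2 | observation) = 0.106835 / 0.130548 = 0.818356.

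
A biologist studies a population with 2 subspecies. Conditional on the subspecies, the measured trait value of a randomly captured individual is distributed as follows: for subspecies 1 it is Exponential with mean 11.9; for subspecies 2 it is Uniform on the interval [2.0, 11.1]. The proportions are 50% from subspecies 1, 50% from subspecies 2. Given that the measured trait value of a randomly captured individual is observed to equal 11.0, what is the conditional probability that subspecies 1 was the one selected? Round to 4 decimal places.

0.2328

Likelihoods f(11.0 | ·): 1: 0.033343; 2: 0.10989.
Posterior ∝ prior × likelihood. Numerator for 1: 0.5·0.033343 = 0.0166715.
Normalizing constant: 0.5·0.033343 + 0.5·0.10989 = 0.0716165.
P(1 | observation) = 0.0166715 / 0.0716165 = 0.232788.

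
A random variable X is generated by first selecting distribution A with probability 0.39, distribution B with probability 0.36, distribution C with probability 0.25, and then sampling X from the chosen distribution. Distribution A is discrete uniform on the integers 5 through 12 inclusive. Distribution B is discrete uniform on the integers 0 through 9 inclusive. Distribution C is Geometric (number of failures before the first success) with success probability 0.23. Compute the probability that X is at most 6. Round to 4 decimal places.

Conditional on each component, P(X ≤ 6): A: 0.25; B: 0.7; C: 0.839515.
By total probability, P(X ≤ 6) = 0.39·0.25 + 0.36·0.7 + 0.25·0.839515 = 0.559379.

0.5594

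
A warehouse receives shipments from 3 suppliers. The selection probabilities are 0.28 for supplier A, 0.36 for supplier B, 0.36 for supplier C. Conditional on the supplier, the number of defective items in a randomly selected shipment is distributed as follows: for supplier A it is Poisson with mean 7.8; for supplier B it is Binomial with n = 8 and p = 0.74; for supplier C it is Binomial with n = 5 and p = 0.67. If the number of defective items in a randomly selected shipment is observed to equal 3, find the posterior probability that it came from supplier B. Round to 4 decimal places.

0.0710

Likelihoods P(X=3 | ·): A: 0.0324068; B: 0.0269619; C: 0.327531.
Posterior ∝ prior × likelihood. Numerator for B: 0.36·0.0269619 = 0.00970627.
Normalizing constant: 0.28·0.0324068 + 0.36·0.0269619 + 0.36·0.327531 = 0.136691.
P(B | observation) = 0.00970627 / 0.136691 = 0.0710087.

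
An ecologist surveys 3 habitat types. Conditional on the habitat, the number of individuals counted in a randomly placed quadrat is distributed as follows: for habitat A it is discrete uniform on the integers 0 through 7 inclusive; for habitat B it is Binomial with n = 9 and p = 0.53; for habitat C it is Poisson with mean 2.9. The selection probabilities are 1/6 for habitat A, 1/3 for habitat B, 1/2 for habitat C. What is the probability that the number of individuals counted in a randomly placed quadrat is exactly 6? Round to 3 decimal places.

0.108

Conditional on each habitat, P(X = 6): A: 0.125; B: 0.193298; C: 0.0454571.
By total probability, P(X = 6) = 0.166667·0.125 + 0.333333·0.193298 + 0.5·0.0454571 = 0.107995.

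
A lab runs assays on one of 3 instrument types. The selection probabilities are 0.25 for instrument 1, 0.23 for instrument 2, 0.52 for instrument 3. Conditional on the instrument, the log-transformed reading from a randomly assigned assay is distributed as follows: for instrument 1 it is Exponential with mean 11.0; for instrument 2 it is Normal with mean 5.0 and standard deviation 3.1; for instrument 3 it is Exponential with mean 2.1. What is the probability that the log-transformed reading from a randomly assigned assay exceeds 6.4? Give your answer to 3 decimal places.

0.239

Conditional on each instrument, P(X > 6.4): 1: 0.558881; 2: 0.325774; 3: 0.0474718.
By total probability, P(X > 6.4) = 0.25·0.558881 + 0.23·0.325774 + 0.52·0.0474718 = 0.239334.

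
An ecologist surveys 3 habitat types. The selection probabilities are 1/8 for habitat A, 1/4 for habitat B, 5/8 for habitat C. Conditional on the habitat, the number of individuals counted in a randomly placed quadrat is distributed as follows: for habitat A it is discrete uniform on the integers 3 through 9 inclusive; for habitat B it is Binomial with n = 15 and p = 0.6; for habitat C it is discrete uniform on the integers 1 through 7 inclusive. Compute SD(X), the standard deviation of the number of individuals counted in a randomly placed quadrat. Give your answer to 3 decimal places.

2.898

Per component, A: μ=6, E[X²]=40; B: μ=9, E[X²]=84.6; C: μ=4, E[X²]=20.
E[X] = 0.125·6 + 0.25·9 + 0.625·4 = 5.5.
E[X²] = 0.125·40 + 0.25·84.6 + 0.625·20 = 38.65.
Var(X) = E[X²] − (E[X])² = 38.65 − 30.25 = 8.4.
SD(X) = √8.4 = 2.89828.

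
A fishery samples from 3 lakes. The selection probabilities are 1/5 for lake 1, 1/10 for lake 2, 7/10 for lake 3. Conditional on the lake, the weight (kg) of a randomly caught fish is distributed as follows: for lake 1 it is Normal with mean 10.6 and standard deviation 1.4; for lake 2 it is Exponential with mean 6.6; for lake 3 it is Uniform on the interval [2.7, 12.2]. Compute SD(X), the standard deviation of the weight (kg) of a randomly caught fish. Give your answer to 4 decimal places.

Per component, 1: μ=10.6, E[X²]=114.32; 2: μ=6.6, E[X²]=87.12; 3: μ=7.45, E[X²]=63.0233.
E[X] = 0.2·10.6 + 0.1·6.6 + 0.7·7.45 = 7.995.
E[X²] = 0.2·114.32 + 0.1·87.12 + 0.7·63.0233 = 75.6923.
Var(X) = E[X²] − (E[X])² = 75.6923 − 63.92 = 11.7723.
SD(X) = √11.7723 = 3.43108.

3.4311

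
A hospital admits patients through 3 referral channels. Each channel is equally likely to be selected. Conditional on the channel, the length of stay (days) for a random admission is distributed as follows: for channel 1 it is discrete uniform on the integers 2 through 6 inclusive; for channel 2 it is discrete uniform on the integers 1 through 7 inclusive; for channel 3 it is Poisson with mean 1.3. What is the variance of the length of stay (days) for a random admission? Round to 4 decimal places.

4.0533

Per component, 1: μ=4, E[X²]=18; 2: μ=4, E[X²]=20; 3: μ=1.3, E[X²]=2.99.
E[X] = 0.333333·4 + 0.333333·4 + 0.333333·1.3 = 3.1.
E[X²] = 0.333333·18 + 0.333333·20 + 0.333333·2.99 = 13.6633.
Var(X) = E[X²] − (E[X])² = 13.6633 − 9.61 = 4.05333.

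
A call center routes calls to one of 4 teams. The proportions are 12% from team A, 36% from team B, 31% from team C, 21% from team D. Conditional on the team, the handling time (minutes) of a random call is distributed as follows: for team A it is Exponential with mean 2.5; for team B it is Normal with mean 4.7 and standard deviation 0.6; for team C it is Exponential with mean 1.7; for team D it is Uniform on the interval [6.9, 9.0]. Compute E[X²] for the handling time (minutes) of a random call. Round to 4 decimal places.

24.7235

For each component E[X²] = Var + (mean)², giving A: 12.5; B: 22.45; C: 5.78; D: 63.57.
Overall E[X²] = 0.12·12.5 + 0.36·22.45 + 0.31·5.78 + 0.21·63.57 = 24.7235.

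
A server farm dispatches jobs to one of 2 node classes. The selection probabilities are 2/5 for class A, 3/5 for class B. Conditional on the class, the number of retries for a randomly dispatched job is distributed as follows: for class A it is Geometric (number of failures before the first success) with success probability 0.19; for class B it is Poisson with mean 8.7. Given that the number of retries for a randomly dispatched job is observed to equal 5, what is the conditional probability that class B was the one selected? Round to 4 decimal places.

Likelihoods P(X=5 | ·): A: 0.0662489; B: 0.0691915.
Posterior ∝ prior × likelihood. Numerator for B: 0.6·0.0691915 = 0.0415149.
Normalizing constant: 0.4·0.0662489 + 0.6·0.0691915 = 0.0680145.
P(B | observation) = 0.0415149 / 0.0680145 = 0.610384.

0.6104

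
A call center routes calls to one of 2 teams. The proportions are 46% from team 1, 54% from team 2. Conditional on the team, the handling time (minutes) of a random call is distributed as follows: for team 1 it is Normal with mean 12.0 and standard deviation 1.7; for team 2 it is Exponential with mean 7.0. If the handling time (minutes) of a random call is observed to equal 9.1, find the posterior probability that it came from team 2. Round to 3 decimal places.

Likelihoods f(9.1 | ·): 1: 0.0547716; 2: 0.0389331.
Posterior ∝ prior × likelihood. Numerator for 2: 0.54·0.0389331 = 0.0210239.
Normalizing constant: 0.46·0.0547716 + 0.54·0.0389331 = 0.0462188.
P(2 | observation) = 0.0210239 / 0.0462188 = 0.454877.

0.455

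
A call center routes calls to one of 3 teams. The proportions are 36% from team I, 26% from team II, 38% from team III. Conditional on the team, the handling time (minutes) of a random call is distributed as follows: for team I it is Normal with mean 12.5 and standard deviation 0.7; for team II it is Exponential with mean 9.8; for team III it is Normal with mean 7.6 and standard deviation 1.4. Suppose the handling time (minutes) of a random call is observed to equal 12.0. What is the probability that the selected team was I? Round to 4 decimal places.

0.9488

Likelihoods f(12.0 | ·): I: 0.441593; II: 0.0299906; III: 0.00204126.
Posterior ∝ prior × likelihood. Numerator for I: 0.36·0.441593 = 0.158974.
Normalizing constant: 0.36·0.441593 + 0.26·0.0299906 + 0.38·0.00204126 = 0.167547.
P(I | observation) = 0.158974 / 0.167547 = 0.948831.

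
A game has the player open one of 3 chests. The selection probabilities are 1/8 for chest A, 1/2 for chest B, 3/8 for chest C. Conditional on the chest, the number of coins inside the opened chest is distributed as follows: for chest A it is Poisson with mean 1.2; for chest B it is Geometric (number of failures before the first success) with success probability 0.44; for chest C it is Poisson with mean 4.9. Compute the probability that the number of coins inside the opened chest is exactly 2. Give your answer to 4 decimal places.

Conditional on each chest, P(X = 2): A: 0.21686; B: 0.137984; C: 0.0893962.
By total probability, P(X = 2) = 0.125·0.21686 + 0.5·0.137984 + 0.375·0.0893962 = 0.129623.

0.1296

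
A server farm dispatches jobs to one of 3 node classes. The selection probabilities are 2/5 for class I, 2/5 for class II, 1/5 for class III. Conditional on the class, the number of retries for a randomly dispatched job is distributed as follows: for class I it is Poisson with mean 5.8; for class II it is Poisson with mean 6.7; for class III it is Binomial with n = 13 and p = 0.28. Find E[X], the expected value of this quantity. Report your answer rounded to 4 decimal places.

Component means — I: 5.8; II: 6.7; III: 3.64.
E[X] = 0.4·5.8 + 0.4·6.7 + 0.2·3.64 = 5.728.

5.7280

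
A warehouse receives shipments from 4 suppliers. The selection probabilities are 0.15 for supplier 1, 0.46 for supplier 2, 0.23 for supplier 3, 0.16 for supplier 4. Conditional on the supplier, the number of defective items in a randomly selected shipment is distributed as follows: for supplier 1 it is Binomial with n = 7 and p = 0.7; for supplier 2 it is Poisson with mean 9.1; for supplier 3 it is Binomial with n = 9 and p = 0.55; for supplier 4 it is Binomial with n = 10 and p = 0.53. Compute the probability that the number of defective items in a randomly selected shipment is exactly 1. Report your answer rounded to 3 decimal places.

0.004

Conditional on each supplier, P(X = 1): 1: 0.0035721; 2: 0.00101616; 3: 0.00832349; 4: 0.00593139.
By total probability, P(X = 1) = 0.15·0.0035721 + 0.46·0.00101616 + 0.23·0.00832349 + 0.16·0.00593139 = 0.00386667.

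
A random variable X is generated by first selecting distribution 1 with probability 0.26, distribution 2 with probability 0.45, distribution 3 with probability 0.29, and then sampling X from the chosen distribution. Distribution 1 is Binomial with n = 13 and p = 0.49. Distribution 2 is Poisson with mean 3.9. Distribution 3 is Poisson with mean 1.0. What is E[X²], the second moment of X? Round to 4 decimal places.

20.5742

For each component E[X²] = Var + (mean)², giving 1: 43.8256; 2: 19.11; 3: 2.
Overall E[X²] = 0.26·43.8256 + 0.45·19.11 + 0.29·2 = 20.5742.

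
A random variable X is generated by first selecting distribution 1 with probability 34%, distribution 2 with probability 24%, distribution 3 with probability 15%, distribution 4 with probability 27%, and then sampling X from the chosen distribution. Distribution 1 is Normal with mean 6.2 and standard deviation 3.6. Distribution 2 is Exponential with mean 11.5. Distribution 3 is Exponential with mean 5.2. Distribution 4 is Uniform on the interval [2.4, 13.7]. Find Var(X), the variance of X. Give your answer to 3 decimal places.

48.262

Per component, 1: μ=6.2, E[X²]=51.4; 2: μ=11.5, E[X²]=264.5; 3: μ=5.2, E[X²]=54.08; 4: μ=8.05, E[X²]=75.4433.
E[X] = 0.34·6.2 + 0.24·11.5 + 0.15·5.2 + 0.27·8.05 = 7.8215.
E[X²] = 0.34·51.4 + 0.24·264.5 + 0.15·54.08 + 0.27·75.4433 = 109.438.
Var(X) = E[X²] − (E[X])² = 109.438 − 61.1759 = 48.2618.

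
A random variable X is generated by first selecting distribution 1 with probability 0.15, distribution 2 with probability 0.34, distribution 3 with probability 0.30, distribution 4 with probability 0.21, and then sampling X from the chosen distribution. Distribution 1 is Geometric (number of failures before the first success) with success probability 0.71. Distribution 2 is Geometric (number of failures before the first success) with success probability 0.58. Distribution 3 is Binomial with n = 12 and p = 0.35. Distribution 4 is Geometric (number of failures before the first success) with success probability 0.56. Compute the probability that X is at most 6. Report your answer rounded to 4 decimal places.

0.9731

Conditional on each component, P(X ≤ 6): 1: 0.999828; 2: 0.997695; 3: 0.915368; 4: 0.996807.
By total probability, P(X ≤ 6) = 0.15·0.999828 + 0.34·0.997695 + 0.3·0.915368 + 0.21·0.996807 = 0.97313.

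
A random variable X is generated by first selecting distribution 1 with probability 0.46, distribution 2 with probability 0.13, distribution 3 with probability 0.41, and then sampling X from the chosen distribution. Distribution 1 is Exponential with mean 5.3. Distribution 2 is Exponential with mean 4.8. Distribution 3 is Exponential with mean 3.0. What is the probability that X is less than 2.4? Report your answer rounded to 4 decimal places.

Conditional on each component, P(X < 2.4): 1: 0.364174; 2: 0.393469; 3: 0.550671.
By total probability, P(X < 2.4) = 0.46·0.364174 + 0.13·0.393469 + 0.41·0.550671 = 0.444446.

0.4444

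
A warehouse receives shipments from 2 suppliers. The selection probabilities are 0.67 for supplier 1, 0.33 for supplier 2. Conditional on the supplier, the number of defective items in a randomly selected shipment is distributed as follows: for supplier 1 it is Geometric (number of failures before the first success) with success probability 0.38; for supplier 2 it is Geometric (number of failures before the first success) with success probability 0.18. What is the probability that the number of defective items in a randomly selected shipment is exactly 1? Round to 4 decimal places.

Conditional on each supplier, P(X = 1): 1: 0.2356; 2: 0.1476.
By total probability, P(X = 1) = 0.67·0.2356 + 0.33·0.1476 = 0.20656.

0.2066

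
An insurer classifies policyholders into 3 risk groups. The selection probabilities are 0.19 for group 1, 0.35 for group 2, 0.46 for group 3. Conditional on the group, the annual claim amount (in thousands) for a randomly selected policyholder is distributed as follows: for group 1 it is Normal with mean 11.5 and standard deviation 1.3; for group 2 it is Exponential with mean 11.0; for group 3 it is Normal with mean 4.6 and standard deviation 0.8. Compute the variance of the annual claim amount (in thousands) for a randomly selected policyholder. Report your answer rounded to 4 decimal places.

Per component, 1: μ=11.5, E[X²]=133.94; 2: μ=11, E[X²]=242; 3: μ=4.6, E[X²]=21.8.
E[X] = 0.19·11.5 + 0.35·11 + 0.46·4.6 = 8.151.
E[X²] = 0.19·133.94 + 0.35·242 + 0.46·21.8 = 120.177.
Var(X) = E[X²] − (E[X])² = 120.177 − 66.4388 = 53.7378.

53.7378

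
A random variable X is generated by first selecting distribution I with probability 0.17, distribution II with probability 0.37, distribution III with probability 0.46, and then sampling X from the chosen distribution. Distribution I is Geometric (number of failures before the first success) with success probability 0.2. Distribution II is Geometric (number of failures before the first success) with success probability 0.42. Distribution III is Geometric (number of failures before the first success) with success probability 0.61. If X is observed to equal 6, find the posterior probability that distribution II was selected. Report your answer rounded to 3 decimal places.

Likelihoods P(X=6 | ·): I: 0.0524288; II: 0.0159889; III: 0.00214643.
Posterior ∝ prior × likelihood. Numerator for II: 0.37·0.0159889 = 0.00591587.
Normalizing constant: 0.17·0.0524288 + 0.37·0.0159889 + 0.46·0.00214643 = 0.0158161.
P(II | observation) = 0.00591587 / 0.0158161 = 0.374041.

0.374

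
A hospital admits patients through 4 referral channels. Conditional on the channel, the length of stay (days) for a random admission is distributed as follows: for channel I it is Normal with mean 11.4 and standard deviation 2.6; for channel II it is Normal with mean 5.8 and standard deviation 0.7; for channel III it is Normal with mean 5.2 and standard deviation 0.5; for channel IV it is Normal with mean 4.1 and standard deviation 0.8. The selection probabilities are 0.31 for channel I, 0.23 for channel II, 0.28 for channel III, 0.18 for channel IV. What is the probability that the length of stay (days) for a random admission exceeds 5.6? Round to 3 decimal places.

Conditional on each channel, P(X > 5.6): I: 0.987152; II: 0.612452; III: 0.211855; IV: 0.0303964.
By total probability, P(X > 5.6) = 0.31·0.987152 + 0.23·0.612452 + 0.28·0.211855 + 0.18·0.0303964 = 0.511672.

0.512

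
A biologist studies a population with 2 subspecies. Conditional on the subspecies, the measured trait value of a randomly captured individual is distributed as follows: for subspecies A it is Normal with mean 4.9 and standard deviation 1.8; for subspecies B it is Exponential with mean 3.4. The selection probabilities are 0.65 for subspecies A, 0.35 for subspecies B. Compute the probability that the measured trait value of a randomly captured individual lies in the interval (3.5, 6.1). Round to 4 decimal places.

0.4108

Conditional on each subspecies, P(3.5 < X < 6.1): A: 0.529157; B: 0.190943.
By total probability, P(3.5 < X < 6.1) = 0.65·0.529157 + 0.35·0.190943 = 0.410782.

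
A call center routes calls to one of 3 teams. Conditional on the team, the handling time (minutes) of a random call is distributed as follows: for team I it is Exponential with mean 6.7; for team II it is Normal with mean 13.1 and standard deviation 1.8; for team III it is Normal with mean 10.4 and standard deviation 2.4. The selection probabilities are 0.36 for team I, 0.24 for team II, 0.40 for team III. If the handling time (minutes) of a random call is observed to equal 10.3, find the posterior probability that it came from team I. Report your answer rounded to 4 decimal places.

Likelihoods f(10.3 | ·): I: 0.0320833; II: 0.066099; III: 0.166082.
Posterior ∝ prior × likelihood. Numerator for I: 0.36·0.0320833 = 0.01155.
Normalizing constant: 0.36·0.0320833 + 0.24·0.066099 + 0.4·0.166082 = 0.0938464.
P(I | observation) = 0.01155 / 0.0938464 = 0.123073.

0.1231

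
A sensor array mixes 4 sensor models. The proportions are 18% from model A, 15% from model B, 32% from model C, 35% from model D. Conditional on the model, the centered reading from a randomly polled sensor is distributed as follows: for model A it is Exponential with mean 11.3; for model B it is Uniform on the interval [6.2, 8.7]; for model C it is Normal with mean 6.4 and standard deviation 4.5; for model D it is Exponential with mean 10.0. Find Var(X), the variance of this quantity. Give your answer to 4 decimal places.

68.2778

Per component, A: μ=11.3, E[X²]=255.38; B: μ=7.45, E[X²]=56.0233; C: μ=6.4, E[X²]=61.21; D: μ=10, E[X²]=200.
E[X] = 0.18·11.3 + 0.15·7.45 + 0.32·6.4 + 0.35·10 = 8.6995.
E[X²] = 0.18·255.38 + 0.15·56.0233 + 0.32·61.21 + 0.35·200 = 143.959.
Var(X) = E[X²] − (E[X])² = 143.959 − 75.6813 = 68.2778.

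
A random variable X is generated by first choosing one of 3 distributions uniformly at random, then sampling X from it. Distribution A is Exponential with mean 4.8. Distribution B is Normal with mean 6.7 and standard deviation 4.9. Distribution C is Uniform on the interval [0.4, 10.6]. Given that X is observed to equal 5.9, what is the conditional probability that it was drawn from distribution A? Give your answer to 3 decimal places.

0.255

Likelihoods f(5.9 | ·): A: 0.0609451; B: 0.0803389; C: 0.0980392.
Posterior ∝ prior × likelihood. Numerator for A: 0.333333·0.0609451 = 0.020315.
Normalizing constant: 0.333333·0.0609451 + 0.333333·0.0803389 + 0.333333·0.0980392 = 0.0797744.
P(A | observation) = 0.020315 / 0.0797744 = 0.254656.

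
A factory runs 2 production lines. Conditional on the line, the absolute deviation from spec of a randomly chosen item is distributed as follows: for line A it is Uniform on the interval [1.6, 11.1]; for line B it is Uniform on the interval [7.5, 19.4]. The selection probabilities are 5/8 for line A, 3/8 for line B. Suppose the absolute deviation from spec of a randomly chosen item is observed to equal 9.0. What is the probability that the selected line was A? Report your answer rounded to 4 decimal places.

0.6761

Likelihoods f(9.0 | ·): A: 0.105263; B: 0.0840336.
Posterior ∝ prior × likelihood. Numerator for A: 0.625·0.105263 = 0.0657895.
Normalizing constant: 0.625·0.105263 + 0.375·0.0840336 = 0.0973021.
P(A | observation) = 0.0657895 / 0.0973021 = 0.676136.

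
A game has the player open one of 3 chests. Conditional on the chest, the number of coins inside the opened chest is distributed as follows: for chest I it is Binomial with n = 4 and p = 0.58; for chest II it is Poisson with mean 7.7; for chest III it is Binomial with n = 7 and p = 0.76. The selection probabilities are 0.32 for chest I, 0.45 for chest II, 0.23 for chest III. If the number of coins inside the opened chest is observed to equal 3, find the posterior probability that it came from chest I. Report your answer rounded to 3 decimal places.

0.794

Likelihoods P(X=3 | ·): I: 0.327788; II: 0.0344551; III: 0.0509746.
Posterior ∝ prior × likelihood. Numerator for I: 0.32·0.327788 = 0.104892.
Normalizing constant: 0.32·0.327788 + 0.45·0.0344551 + 0.23·0.0509746 = 0.132121.
P(I | observation) = 0.104892 / 0.132121 = 0.793909.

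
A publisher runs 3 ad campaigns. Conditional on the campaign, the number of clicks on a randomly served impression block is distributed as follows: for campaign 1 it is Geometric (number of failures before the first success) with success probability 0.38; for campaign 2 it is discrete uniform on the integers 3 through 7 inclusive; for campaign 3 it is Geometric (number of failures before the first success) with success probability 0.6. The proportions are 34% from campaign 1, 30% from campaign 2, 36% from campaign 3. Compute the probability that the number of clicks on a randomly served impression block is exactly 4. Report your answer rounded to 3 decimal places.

0.085

Conditional on each campaign, P(X = 4): 1: 0.0561501; 2: 0.2; 3: 0.01536.
By total probability, P(X = 4) = 0.34·0.0561501 + 0.3·0.2 + 0.36·0.01536 = 0.0846206.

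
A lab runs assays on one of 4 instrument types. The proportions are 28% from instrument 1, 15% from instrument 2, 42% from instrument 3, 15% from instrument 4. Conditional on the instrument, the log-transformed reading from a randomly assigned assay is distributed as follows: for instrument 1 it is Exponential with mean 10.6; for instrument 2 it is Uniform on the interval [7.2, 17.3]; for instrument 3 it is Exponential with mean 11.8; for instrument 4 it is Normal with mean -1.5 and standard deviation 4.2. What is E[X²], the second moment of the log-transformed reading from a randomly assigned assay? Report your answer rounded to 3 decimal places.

For each component E[X²] = Var + (mean)², giving 1: 224.72; 2: 158.563; 3: 278.48; 4: 19.89.
Overall E[X²] = 0.28·224.72 + 0.15·158.563 + 0.42·278.48 + 0.15·19.89 = 206.651.

206.651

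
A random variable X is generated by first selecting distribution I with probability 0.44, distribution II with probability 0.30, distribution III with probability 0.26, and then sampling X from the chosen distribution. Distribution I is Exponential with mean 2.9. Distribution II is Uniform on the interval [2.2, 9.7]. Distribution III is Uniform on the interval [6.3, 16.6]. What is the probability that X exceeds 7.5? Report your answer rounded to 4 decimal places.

0.3508

Conditional on each component, P(X > 7.5): I: 0.0753051; II: 0.293333; III: 0.883495.
By total probability, P(X > 7.5) = 0.44·0.0753051 + 0.3·0.293333 + 0.26·0.883495 = 0.350843.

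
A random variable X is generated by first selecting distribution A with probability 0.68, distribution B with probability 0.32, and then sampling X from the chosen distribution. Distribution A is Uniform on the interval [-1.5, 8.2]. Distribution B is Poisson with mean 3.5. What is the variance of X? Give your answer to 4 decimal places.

6.4567

Per component, A: μ=3.35, E[X²]=19.0633; B: μ=3.5, E[X²]=15.75.
E[X] = 0.68·3.35 + 0.32·3.5 = 3.398.
E[X²] = 0.68·19.0633 + 0.32·15.75 = 18.0031.
Var(X) = E[X²] − (E[X])² = 18.0031 − 11.5464 = 6.45666.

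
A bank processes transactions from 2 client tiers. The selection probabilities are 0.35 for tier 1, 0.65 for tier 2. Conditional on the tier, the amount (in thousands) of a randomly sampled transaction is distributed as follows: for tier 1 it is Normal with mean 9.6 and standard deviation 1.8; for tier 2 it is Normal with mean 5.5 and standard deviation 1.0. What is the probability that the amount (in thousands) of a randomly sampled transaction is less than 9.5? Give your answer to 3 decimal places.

Conditional on each tier, P(X < 9.5): 1: 0.477848; 2: 0.999968.
By total probability, P(X < 9.5) = 0.35·0.477848 + 0.65·0.999968 = 0.817226.

0.817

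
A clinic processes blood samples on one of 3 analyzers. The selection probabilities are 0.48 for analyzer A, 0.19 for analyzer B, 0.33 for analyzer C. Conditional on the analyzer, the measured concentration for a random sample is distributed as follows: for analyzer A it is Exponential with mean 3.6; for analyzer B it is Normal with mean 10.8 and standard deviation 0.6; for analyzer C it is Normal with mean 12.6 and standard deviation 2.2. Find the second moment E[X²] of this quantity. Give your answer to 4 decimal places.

For each component E[X²] = Var + (mean)², giving A: 25.92; B: 117; C: 163.6.
Overall E[X²] = 0.48·25.92 + 0.19·117 + 0.33·163.6 = 88.6596.

88.6596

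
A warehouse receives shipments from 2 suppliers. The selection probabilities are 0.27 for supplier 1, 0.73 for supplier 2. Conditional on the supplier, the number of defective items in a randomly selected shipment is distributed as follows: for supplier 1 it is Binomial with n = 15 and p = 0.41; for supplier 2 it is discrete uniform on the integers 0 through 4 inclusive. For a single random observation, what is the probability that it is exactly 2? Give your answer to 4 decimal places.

0.1510

Conditional on each supplier, P(X = 2): 1: 0.0185282; 2: 0.2.
By total probability, P(X = 2) = 0.27·0.0185282 + 0.73·0.2 = 0.151003.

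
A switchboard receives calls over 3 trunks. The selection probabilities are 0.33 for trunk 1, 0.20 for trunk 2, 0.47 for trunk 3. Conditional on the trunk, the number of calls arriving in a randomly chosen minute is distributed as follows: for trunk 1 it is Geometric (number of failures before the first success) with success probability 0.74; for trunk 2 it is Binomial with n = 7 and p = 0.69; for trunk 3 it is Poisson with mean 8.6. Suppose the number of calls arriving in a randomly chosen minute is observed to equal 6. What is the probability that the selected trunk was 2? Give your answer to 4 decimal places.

0.4903

Likelihoods P(X=6 | ·): 1: 0.000228598; 2: 0.234182; 3: 0.103449.
Posterior ∝ prior × likelihood. Numerator for 2: 0.2·0.234182 = 0.0468365.
Normalizing constant: 0.33·0.000228598 + 0.2·0.234182 + 0.47·0.103449 = 0.0955329.
P(2 | observation) = 0.0468365 / 0.0955329 = 0.490266.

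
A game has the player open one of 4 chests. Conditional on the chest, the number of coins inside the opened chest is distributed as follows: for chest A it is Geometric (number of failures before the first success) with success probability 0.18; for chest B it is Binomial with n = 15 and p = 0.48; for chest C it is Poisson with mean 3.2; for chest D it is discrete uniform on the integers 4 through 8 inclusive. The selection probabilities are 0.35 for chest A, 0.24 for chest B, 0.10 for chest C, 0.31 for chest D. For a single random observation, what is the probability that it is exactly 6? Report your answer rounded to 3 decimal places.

0.128

Conditional on each chest, P(X = 6): A: 0.0547212; B: 0.170169; C: 0.060789; D: 0.2.
By total probability, P(X = 6) = 0.35·0.0547212 + 0.24·0.170169 + 0.1·0.060789 + 0.31·0.2 = 0.128072.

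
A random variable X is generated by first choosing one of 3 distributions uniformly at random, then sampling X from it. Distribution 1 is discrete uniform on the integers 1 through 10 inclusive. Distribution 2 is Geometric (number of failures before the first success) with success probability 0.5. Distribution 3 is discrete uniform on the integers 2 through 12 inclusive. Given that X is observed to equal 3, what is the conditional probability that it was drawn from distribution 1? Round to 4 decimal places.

0.3946

Likelihoods P(X=3 | ·): 1: 0.1; 2: 0.0625; 3: 0.0909091.
Posterior ∝ prior × likelihood. Numerator for 1: 0.333333·0.1 = 0.0333333.
Normalizing constant: 0.333333·0.1 + 0.333333·0.0625 + 0.333333·0.0909091 = 0.0844697.
P(1 | observation) = 0.0333333 / 0.0844697 = 0.394619.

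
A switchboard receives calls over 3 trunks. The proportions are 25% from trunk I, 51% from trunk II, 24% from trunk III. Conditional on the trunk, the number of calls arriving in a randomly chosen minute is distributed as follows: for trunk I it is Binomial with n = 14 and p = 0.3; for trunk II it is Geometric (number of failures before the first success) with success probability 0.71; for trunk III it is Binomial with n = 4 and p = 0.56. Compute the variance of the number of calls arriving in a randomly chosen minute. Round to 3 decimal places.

3.739

Per component, I: μ=4.2, E[X²]=20.58; II: μ=0.408451, E[X²]=0.742115; III: μ=2.24, E[X²]=6.0032.
E[X] = 0.25·4.2 + 0.51·0.408451 + 0.24·2.24 = 1.79591.
E[X²] = 0.25·20.58 + 0.51·0.742115 + 0.24·6.0032 = 6.96425.
Var(X) = E[X²] − (E[X])² = 6.96425 − 3.22529 = 3.73895.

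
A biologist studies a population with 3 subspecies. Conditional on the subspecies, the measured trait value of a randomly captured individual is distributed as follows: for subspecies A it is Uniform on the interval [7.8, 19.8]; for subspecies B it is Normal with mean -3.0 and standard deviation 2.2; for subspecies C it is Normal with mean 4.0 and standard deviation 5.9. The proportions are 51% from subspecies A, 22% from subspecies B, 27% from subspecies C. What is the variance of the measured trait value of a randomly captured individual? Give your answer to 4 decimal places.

Per component, A: μ=13.8, E[X²]=202.44; B: μ=-3, E[X²]=13.84; C: μ=4, E[X²]=50.81.
E[X] = 0.51·13.8 + 0.22·-3 + 0.27·4 = 7.458.
E[X²] = 0.51·202.44 + 0.22·13.84 + 0.27·50.81 = 120.008.
Var(X) = E[X²] − (E[X])² = 120.008 − 55.6218 = 64.3861.

64.3861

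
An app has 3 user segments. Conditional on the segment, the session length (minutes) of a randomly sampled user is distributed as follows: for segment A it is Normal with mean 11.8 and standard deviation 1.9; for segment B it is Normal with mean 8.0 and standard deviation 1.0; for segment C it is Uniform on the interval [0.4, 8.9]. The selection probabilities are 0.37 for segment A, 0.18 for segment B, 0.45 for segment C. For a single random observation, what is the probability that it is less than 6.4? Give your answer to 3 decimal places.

Conditional on each segment, P(X < 6.4): A: 0.00224083; B: 0.0547993; C: 0.705882.
By total probability, P(X < 6.4) = 0.37·0.00224083 + 0.18·0.0547993 + 0.45·0.705882 = 0.32834.

0.328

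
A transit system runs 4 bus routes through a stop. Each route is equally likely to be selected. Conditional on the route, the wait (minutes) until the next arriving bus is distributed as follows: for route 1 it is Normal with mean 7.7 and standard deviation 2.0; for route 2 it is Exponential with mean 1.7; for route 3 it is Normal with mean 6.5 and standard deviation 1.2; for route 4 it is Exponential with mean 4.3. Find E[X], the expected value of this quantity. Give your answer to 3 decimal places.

Component means — 1: 7.7; 2: 1.7; 3: 6.5; 4: 4.3.
E[X] = 0.25·7.7 + 0.25·1.7 + 0.25·6.5 + 0.25·4.3 = 5.05.

5.050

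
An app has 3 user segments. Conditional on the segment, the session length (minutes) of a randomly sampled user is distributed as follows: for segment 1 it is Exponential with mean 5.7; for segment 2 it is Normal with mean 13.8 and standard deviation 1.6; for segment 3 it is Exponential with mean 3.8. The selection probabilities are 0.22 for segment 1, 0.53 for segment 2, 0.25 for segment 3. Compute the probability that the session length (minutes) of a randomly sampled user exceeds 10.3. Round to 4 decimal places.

0.5751

Conditional on each segment, P(X > 10.3): 1: 0.164143; 2: 0.985647; 3: 0.0665018.
By total probability, P(X > 10.3) = 0.22·0.164143 + 0.53·0.985647 + 0.25·0.0665018 = 0.57513.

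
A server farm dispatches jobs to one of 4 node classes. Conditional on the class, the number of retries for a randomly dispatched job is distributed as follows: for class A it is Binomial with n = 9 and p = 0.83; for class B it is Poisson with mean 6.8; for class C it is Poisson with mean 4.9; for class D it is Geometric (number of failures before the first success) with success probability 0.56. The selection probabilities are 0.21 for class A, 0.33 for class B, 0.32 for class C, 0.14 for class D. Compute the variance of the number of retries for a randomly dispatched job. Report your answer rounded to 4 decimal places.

Per component, A: μ=7.47, E[X²]=57.0708; B: μ=6.8, E[X²]=53.04; C: μ=4.9, E[X²]=28.91; D: μ=0.785714, E[X²]=2.02041.
E[X] = 0.21·7.47 + 0.33·6.8 + 0.32·4.9 + 0.14·0.785714 = 5.4907.
E[X²] = 0.21·57.0708 + 0.33·53.04 + 0.32·28.91 + 0.14·2.02041 = 39.0221.
Var(X) = E[X²] − (E[X])² = 39.0221 − 30.1478 = 8.87434.

8.8743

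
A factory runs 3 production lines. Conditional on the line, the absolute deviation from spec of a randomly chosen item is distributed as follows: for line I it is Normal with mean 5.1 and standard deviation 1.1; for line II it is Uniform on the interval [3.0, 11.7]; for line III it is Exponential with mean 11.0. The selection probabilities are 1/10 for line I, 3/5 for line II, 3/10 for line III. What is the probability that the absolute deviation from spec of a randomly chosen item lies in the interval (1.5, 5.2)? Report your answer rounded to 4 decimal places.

0.2801

Conditional on each line, P(1.5 < X < 5.2): I: 0.535685; II: 0.252874; III: 0.249225.
By total probability, P(1.5 < X < 5.2) = 0.1·0.535685 + 0.6·0.252874 + 0.3·0.249225 = 0.28006.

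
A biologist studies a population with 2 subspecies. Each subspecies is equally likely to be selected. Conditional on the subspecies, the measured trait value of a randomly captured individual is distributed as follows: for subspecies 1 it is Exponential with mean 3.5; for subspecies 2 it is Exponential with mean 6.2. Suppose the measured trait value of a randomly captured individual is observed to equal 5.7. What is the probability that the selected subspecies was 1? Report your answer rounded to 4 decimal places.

Likelihoods f(5.7 | ·): 1: 0.0560599; 2: 0.0643187.
Posterior ∝ prior × likelihood. Numerator for 1: 0.5·0.0560599 = 0.02803.
Normalizing constant: 0.5·0.0560599 + 0.5·0.0643187 = 0.0601893.
P(1 | observation) = 0.02803 / 0.0601893 = 0.465696.

0.4657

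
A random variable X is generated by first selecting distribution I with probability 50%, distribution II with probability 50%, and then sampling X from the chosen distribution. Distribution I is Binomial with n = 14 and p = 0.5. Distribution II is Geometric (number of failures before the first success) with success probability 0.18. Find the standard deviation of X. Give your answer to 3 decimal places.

3.987

Per component, I: μ=7, E[X²]=52.5; II: μ=4.55556, E[X²]=46.0617.
E[X] = 0.5·7 + 0.5·4.55556 = 5.77778.
E[X²] = 0.5·52.5 + 0.5·46.0617 = 49.2809.
Var(X) = E[X²] − (E[X])² = 49.2809 − 33.3827 = 15.8981.
SD(X) = √15.8981 = 3.98725.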